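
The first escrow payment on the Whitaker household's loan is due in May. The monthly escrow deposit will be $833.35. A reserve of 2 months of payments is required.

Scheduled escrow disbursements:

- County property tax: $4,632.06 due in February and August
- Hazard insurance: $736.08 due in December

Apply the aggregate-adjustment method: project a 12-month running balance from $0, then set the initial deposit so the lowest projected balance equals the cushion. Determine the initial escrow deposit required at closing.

$3,333.40

Cushion = 2 × $833.35 = $1,666.70
Trial balance (start $0, +$833.35 each month, − disbursements):
  May: +$833.35 → $833.35
  Jun: +$833.35 → $1,666.70
  Jul: +$833.35 → $2,500.05
  Aug: +$833.35 − $4,632.06 → -$1,298.66
  Sep: +$833.35 → -$465.31
  Oct: +$833.35 → $368.04
  Nov: +$833.35 → $1,201.39
  Dec: +$833.35 − $736.08 → $1,298.66
  Jan: +$833.35 → $2,132.01
  Feb: +$833.35 − $4,632.06 → -$1,666.70
  Mar: +$833.35 → -$833.35
  Apr: +$833.35 → $0.00
Lowest trial balance = -$1,666.70 (Feb)
Initial deposit = cushion − low point = $1,666.70 − (-$1,666.70) = $3,333.40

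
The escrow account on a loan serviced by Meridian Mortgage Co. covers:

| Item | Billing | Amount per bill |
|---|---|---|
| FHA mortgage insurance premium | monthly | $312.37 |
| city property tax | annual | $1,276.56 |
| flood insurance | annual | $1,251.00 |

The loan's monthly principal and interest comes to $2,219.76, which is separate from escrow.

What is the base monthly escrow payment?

$523.00

FHA mortgage insurance premium — $312.37 × 12 = $3,748.44 per year
City property tax — $1,276.56 per year
Flood insurance — $1,251.00 per year
Annual escrow total = $3,748.44 + $1,276.56 + $1,251.00 = $6,276.00
Base monthly escrow = $6,276.00 ÷ 12 = $523.00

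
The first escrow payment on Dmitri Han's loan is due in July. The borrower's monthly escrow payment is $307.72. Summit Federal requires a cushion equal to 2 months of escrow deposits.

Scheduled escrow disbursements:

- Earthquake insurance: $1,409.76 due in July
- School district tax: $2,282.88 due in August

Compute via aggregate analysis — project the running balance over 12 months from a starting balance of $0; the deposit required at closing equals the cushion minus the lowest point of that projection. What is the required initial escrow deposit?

Cushion = 2 × $307.72 = $615.44
Trial balance (start $0, +$307.72 each month, − disbursements):
  Jul: +$307.72 − $1,409.76 → -$1,102.04
  Aug: +$307.72 − $2,282.88 → -$3,077.20
  Sep: +$307.72 → -$2,769.48
  Oct: +$307.72 → -$2,461.76
  Nov: +$307.72 → -$2,154.04
  Dec: +$307.72 → -$1,846.32
  Jan: +$307.72 → -$1,538.60
  Feb: +$307.72 → -$1,230.88
  Mar: +$307.72 → -$923.16
  Apr: +$307.72 → -$615.44
  May: +$307.72 → -$307.72
  Jun: +$307.72 → $0.00
Lowest trial balance = -$3,077.20 (Aug)
Initial deposit = cushion − low point = $615.44 − (-$3,077.20) = $3,692.64

$3,692.64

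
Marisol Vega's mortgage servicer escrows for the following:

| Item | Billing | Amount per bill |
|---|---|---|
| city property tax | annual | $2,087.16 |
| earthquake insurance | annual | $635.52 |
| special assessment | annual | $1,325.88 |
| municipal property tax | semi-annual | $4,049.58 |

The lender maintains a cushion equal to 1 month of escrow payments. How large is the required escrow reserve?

City property tax: $2,087.16/yr
Earthquake insurance: $635.52/yr
Special assessment: $1,325.88/yr
Municipal property tax: $4,049.58 × 2 = $8,099.16/yr
Total annual escrow = $2,087.16 + $635.52 + $1,325.88 + $8,099.16 = $12,147.72
Monthly escrow = $12,147.72 ÷ 12 = $1,012.31
Cushion = 1 × $1,012.31 = $1,012.31

$1,012.31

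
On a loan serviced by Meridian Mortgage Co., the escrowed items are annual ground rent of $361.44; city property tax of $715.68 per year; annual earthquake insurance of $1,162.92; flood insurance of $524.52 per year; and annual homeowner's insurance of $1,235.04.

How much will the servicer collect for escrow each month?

$333.30

Ground rent — $361.44 annually
City property tax — $715.68 annually
Earthquake insurance — $1,162.92 annually
Flood insurance — $524.52 annually
Homeowner's insurance — $1,235.04 annually
Yearly total = $3,999.60
Base monthly escrow = $3,999.60 ÷ 12 = $333.30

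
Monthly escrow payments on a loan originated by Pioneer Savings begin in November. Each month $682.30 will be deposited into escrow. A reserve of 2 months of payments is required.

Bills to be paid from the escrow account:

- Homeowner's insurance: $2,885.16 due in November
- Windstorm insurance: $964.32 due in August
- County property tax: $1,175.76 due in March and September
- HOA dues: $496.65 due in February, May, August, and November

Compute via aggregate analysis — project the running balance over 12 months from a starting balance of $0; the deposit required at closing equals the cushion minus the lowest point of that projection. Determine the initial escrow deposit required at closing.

$4,064.11

Cushion = 2 × $682.30 = $1,364.60
Trial balance (start $0, +$682.30 each month, − disbursements):
  Nov: +$682.30 − $3,381.81 → -$2,699.51
  Dec: +$682.30 → -$2,017.21
  Jan: +$682.30 → -$1,334.91
  Feb: +$682.30 − $496.65 → -$1,149.26
  Mar: +$682.30 − $1,175.76 → -$1,642.72
  Apr: +$682.30 → -$960.42
  May: +$682.30 − $496.65 → -$774.77
  Jun: +$682.30 → -$92.47
  Jul: +$682.30 → $589.83
  Aug: +$682.30 − $1,460.97 → -$188.84
  Sep: +$682.30 − $1,175.76 → -$682.30
  Oct: +$682.30 → $0.00
Lowest trial balance = -$2,699.51 (Nov)
Initial deposit = cushion − low point = $1,364.60 − (-$2,699.51) = $4,064.11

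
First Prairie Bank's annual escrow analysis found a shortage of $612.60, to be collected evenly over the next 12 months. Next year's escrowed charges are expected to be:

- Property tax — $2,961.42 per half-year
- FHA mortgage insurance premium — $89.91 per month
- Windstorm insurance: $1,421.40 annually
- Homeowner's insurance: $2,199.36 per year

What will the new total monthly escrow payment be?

Property tax = $2,961.42 × 2 = $5,922.84 per year
FHA mortgage insurance premium = $89.91 × 12 = $1,078.92 per year
Windstorm insurance = $1,421.40 per year
Homeowner's insurance = $2,199.36 per year
Annual escrow total = $5,922.84 + $1,078.92 + $1,421.40 + $2,199.36 = $10,622.52
Monthly escrow = $10,622.52 / 12 = $885.21
Monthly shortage recovery: $612.60 ÷ 12 = $51.05
Adjusted monthly = $885.21 + $51.05 = $936.26

$936.26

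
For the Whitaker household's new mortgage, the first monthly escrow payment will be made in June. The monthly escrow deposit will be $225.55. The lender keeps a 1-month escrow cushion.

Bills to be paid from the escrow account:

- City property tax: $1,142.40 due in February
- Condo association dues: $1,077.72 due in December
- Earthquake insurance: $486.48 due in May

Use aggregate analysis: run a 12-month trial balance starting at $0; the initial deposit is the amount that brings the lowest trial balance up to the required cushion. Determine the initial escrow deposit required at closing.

$415.72

Cushion = 1 × $225.55 = $225.55
Trial balance (start $0, +$225.55 each month, − disbursements):
  Jun: +$225.55 → $225.55
  Jul: +$225.55 → $451.10
  Aug: +$225.55 → $676.65
  Sep: +$225.55 → $902.20
  Oct: +$225.55 → $1,127.75
  Nov: +$225.55 → $1,353.30
  Dec: +$225.55 − $1,077.72 → $501.13
  Jan: +$225.55 → $726.68
  Feb: +$225.55 − $1,142.40 → -$190.17
  Mar: +$225.55 → $35.38
  Apr: +$225.55 → $260.93
  May: +$225.55 − $486.48 → $0.00
Lowest trial balance = -$190.17 (Feb)
Initial deposit = cushion − low point = $225.55 − (-$190.17) = $415.72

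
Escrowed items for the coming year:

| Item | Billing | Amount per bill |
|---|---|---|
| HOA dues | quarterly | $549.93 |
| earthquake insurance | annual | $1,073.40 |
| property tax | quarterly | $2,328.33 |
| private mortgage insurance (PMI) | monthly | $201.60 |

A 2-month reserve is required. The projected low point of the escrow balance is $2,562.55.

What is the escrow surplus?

HOA dues — $549.93 × 4 = $2,199.72/yr
Earthquake insurance — $1,073.40/yr
Property tax — $2,328.33 × 4 = $9,313.32/yr
Private mortgage insurance (PMI) — $201.60 × 12 = $2,419.20/yr
Annual escrow total = $15,005.64
Monthly escrow = $15,005.64 / 12 = $1,250.47
Cushion = 2 × $1,250.47 = $2,500.94
Excess over cushion: $2,562.55 − $2,500.94 = $61.61

$61.61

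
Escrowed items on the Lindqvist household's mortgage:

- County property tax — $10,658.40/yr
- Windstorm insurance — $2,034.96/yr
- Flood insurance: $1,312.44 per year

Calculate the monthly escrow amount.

$1,167.15

County property tax = $10,658.40 annually
Windstorm insurance = $2,034.96 annually
Flood insurance = $1,312.44 annually
Annual escrow total = $14,005.80
Monthly = $14,005.80 / 12 = $1,167.15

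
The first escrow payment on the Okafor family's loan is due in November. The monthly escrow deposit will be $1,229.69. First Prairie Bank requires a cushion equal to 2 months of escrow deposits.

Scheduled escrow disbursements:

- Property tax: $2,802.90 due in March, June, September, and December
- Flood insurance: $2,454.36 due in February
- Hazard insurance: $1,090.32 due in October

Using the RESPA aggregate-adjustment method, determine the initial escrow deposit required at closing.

Cushion = 2 × $1,229.69 = $2,459.38
Trial balance (start $0, +$1,229.69 each month, − disbursements):
  Nov: +$1,229.69 → $1,229.69
  Dec: +$1,229.69 − $2,802.90 → -$343.52
  Jan: +$1,229.69 → $886.17
  Feb: +$1,229.69 − $2,454.36 → -$338.50
  Mar: +$1,229.69 − $2,802.90 → -$1,911.71
  Apr: +$1,229.69 → -$682.02
  May: +$1,229.69 → $547.67
  Jun: +$1,229.69 − $2,802.90 → -$1,025.54
  Jul: +$1,229.69 → $204.15
  Aug: +$1,229.69 → $1,433.84
  Sep: +$1,229.69 − $2,802.90 → -$139.37
  Oct: +$1,229.69 − $1,090.32 → $0.00
Lowest trial balance = -$1,911.71 (Mar)
Initial deposit = cushion − low point = $2,459.38 − (-$1,911.71) = $4,371.09

$4,371.09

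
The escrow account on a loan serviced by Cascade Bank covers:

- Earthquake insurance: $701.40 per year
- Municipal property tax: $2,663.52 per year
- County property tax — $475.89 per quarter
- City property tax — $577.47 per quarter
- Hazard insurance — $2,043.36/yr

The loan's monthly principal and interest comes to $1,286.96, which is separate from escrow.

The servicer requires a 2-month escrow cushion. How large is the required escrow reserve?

Earthquake insurance: $701.40 annually
Municipal property tax: $2,663.52 annually
County property tax: $475.89 × 4 = $1,903.56 annually
City property tax: $577.47 × 4 = $2,309.88 annually
Hazard insurance: $2,043.36 annually
Total per year = $9,621.72
Monthly escrow = $9,621.72 / 12 = $801.81
Cushion = 2 × $801.81 = $1,603.62

$1,603.62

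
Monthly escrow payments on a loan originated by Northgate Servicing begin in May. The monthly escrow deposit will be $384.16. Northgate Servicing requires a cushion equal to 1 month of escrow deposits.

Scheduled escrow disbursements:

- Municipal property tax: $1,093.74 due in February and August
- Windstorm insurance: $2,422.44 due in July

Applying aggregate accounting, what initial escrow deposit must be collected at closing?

$2,363.70

Cushion = 1 × $384.16 = $384.16
Trial balance (start $0, +$384.16 each month, − disbursements):
  May: +$384.16 → $384.16
  Jun: +$384.16 → $768.32
  Jul: +$384.16 − $2,422.44 → -$1,269.96
  Aug: +$384.16 − $1,093.74 → -$1,979.54
  Sep: +$384.16 → -$1,595.38
  Oct: +$384.16 → -$1,211.22
  Nov: +$384.16 → -$827.06
  Dec: +$384.16 → -$442.90
  Jan: +$384.16 → -$58.74
  Feb: +$384.16 − $1,093.74 → -$768.32
  Mar: +$384.16 → -$384.16
  Apr: +$384.16 → $0.00
Lowest trial balance = -$1,979.54 (Aug)
Initial deposit = cushion − low point = $384.16 − (-$1,979.54) = $2,363.70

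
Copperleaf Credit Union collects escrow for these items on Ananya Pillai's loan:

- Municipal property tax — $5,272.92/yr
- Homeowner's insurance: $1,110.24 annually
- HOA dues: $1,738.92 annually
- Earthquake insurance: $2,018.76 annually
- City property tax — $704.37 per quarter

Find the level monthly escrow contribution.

$1,079.86

Municipal property tax = $5,272.92 per year
Homeowner's insurance = $1,110.24 per year
HOA dues = $1,738.92 per year
Earthquake insurance = $2,018.76 per year
City property tax = $704.37 × 4 = $2,817.48 per year
Total per year = $5,272.92 + $1,110.24 + $1,738.92 + $2,018.76 + $2,817.48 = $12,958.32
Monthly escrow = $12,958.32 / 12 = $1,079.86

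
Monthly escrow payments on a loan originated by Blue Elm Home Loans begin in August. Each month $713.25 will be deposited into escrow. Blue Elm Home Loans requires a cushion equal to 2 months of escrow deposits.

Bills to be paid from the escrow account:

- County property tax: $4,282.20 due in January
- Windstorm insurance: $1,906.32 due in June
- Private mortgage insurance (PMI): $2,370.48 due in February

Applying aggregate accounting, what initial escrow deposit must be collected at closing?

Cushion = 2 × $713.25 = $1,426.50
Trial balance (start $0, +$713.25 each month, − disbursements):
  Aug: +$713.25 → $713.25
  Sep: +$713.25 → $1,426.50
  Oct: +$713.25 → $2,139.75
  Nov: +$713.25 → $2,853.00
  Dec: +$713.25 → $3,566.25
  Jan: +$713.25 − $4,282.20 → -$2.70
  Feb: +$713.25 − $2,370.48 → -$1,659.93
  Mar: +$713.25 → -$946.68
  Apr: +$713.25 → -$233.43
  May: +$713.25 → $479.82
  Jun: +$713.25 − $1,906.32 → -$713.25
  Jul: +$713.25 → $0.00
Lowest trial balance = -$1,659.93 (Feb)
Initial deposit = cushion − low point = $1,426.50 − (-$1,659.93) = $3,086.43

$3,086.43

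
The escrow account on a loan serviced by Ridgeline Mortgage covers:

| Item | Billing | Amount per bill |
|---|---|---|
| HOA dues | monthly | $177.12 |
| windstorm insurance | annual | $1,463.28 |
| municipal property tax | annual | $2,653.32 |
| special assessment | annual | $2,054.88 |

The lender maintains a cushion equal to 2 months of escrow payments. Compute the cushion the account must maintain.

$1,382.82

HOA dues = $177.12 × 12 = $2,125.44 annually
Windstorm insurance = $1,463.28 annually
Municipal property tax = $2,653.32 annually
Special assessment = $2,054.88 annually
Yearly total = $2,125.44 + $1,463.28 + $2,653.32 + $2,054.88 = $8,296.92
Base monthly escrow = $8,296.92 ÷ 12 = $691.41
Reserve = 2 × $691.41 = $1,382.82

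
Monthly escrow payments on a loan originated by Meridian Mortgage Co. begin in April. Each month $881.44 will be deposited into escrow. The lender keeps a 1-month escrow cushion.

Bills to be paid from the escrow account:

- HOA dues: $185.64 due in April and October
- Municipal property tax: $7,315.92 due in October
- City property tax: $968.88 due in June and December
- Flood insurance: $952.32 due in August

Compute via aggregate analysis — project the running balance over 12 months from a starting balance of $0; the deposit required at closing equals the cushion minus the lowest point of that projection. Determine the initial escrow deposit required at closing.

Cushion = 1 × $881.44 = $881.44
Trial balance (start $0, +$881.44 each month, − disbursements):
  Apr: +$881.44 − $185.64 → $695.80
  May: +$881.44 → $1,577.24
  Jun: +$881.44 − $968.88 → $1,489.80
  Jul: +$881.44 → $2,371.24
  Aug: +$881.44 − $952.32 → $2,300.36
  Sep: +$881.44 → $3,181.80
  Oct: +$881.44 − $7,501.56 → -$3,438.32
  Nov: +$881.44 → -$2,556.88
  Dec: +$881.44 − $968.88 → -$2,644.32
  Jan: +$881.44 → -$1,762.88
  Feb: +$881.44 → -$881.44
  Mar: +$881.44 → $0.00
Lowest trial balance = -$3,438.32 (Oct)
Initial deposit = cushion − low point = $881.44 − (-$3,438.32) = $4,319.76

$4,319.76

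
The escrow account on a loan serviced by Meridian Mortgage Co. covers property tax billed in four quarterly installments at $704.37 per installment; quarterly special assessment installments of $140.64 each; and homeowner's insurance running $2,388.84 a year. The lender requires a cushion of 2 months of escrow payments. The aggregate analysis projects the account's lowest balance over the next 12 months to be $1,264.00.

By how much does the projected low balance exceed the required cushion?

Property tax — $704.37 × 4 = $2,817.48 per year
Special assessment — $140.64 × 4 = $562.56 per year
Homeowner's insurance — $2,388.84 per year
Total annual escrow = $2,817.48 + $562.56 + $2,388.84 = $5,768.88
Per month = $5,768.88 ÷ 12 = $480.74
Required reserve = 2 × $480.74 = $961.48
Excess over cushion: $1,264.00 − $961.48 = $302.52

$302.52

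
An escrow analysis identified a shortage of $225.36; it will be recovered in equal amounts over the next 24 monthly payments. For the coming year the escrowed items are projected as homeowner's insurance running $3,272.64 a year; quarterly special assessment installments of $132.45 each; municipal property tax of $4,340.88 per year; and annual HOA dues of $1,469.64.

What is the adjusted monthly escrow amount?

$810.47

Homeowner's insurance — $3,272.64 annually
Special assessment — $132.45 × 4 = $529.80 annually
Municipal property tax — $4,340.88 annually
HOA dues — $1,469.64 annually
Annual escrow total = $9,612.96
Per month = $9,612.96 ÷ 12 = $801.08
Shortage per month = $225.36 ÷ 24 = $9.39
Adjusted monthly = $801.08 + $9.39 = $810.47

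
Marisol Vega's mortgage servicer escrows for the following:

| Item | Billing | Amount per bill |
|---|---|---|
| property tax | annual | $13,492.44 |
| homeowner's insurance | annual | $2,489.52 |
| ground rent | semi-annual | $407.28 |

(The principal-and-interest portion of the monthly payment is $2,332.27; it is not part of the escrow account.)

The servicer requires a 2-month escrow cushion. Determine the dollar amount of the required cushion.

Property tax — $13,492.44
Homeowner's insurance — $2,489.52
Ground rent — $407.28 × 2 = $814.56
Total annual escrow = $13,492.44 + $2,489.52 + $814.56 = $16,796.52
Monthly escrow = $16,796.52 ÷ 12 = $1,399.71
Reserve = 2 × $1,399.71 = $2,799.42

$2,799.42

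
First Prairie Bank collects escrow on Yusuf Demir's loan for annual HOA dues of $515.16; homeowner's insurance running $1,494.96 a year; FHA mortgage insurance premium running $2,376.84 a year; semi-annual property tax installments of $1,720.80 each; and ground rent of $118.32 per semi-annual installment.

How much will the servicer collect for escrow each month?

HOA dues = $515.16 annually
Homeowner's insurance = $1,494.96 annually
FHA mortgage insurance premium = $2,376.84 annually
Property tax = $1,720.80 × 2 = $3,441.60 annually
Ground rent = $118.32 × 2 = $236.64 annually
Combined annual = $515.16 + $1,494.96 + $2,376.84 + $3,441.60 + $236.64 = $8,065.20
Monthly = $8,065.20 ÷ 12 = $672.10

$672.10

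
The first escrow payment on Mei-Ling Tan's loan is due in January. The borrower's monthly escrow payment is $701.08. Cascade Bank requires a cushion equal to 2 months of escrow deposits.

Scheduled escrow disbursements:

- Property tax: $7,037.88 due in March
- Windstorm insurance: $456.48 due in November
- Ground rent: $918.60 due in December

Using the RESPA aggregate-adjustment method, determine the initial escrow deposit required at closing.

Cushion = 2 × $701.08 = $1,402.16
Trial balance (start $0, +$701.08 each month, − disbursements):
  Jan: +$701.08 → $701.08
  Feb: +$701.08 → $1,402.16
  Mar: +$701.08 − $7,037.88 → -$4,934.64
  Apr: +$701.08 → -$4,233.56
  May: +$701.08 → -$3,532.48
  Jun: +$701.08 → -$2,831.40
  Jul: +$701.08 → -$2,130.32
  Aug: +$701.08 → -$1,429.24
  Sep: +$701.08 → -$728.16
  Oct: +$701.08 → -$27.08
  Nov: +$701.08 − $456.48 → $217.52
  Dec: +$701.08 − $918.60 → $0.00
Lowest trial balance = -$4,934.64 (Mar)
Initial deposit = cushion − low point = $1,402.16 − (-$4,934.64) = $6,336.80

$6,336.80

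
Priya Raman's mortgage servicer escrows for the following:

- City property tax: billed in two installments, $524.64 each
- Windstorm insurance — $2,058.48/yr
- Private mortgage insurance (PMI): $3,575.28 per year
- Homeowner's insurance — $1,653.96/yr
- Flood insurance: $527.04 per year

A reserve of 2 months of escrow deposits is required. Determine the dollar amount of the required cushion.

City property tax = $524.64 × 2 = $1,049.28
Windstorm insurance = $2,058.48
Private mortgage insurance (PMI) = $3,575.28
Homeowner's insurance = $1,653.96
Flood insurance = $527.04
Yearly total = $8,864.04
Base monthly escrow = $8,864.04 ÷ 12 = $738.67
Reserve = 2 × $738.67 = $1,477.34

$1,477.34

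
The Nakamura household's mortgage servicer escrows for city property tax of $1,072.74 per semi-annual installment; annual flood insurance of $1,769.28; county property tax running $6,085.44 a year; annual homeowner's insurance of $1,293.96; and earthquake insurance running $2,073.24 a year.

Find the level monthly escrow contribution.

$1,113.95

City property tax — $1,072.74 × 2 = $2,145.48/yr
Flood insurance — $1,769.28/yr
County property tax — $6,085.44/yr
Homeowner's insurance — $1,293.96/yr
Earthquake insurance — $2,073.24/yr
Total annual escrow = $13,367.40
Monthly = $13,367.40 / 12 = $1,113.95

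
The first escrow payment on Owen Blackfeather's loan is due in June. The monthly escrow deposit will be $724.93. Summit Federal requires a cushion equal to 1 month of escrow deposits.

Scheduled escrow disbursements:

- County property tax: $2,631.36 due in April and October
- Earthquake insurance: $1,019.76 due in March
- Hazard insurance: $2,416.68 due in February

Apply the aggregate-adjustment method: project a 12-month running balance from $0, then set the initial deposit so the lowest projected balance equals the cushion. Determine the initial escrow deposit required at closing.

Cushion = 1 × $724.93 = $724.93
Trial balance (start $0, +$724.93 each month, − disbursements):
  Jun: +$724.93 → $724.93
  Jul: +$724.93 → $1,449.86
  Aug: +$724.93 → $2,174.79
  Sep: +$724.93 → $2,899.72
  Oct: +$724.93 − $2,631.36 → $993.29
  Nov: +$724.93 → $1,718.22
  Dec: +$724.93 → $2,443.15
  Jan: +$724.93 → $3,168.08
  Feb: +$724.93 − $2,416.68 → $1,476.33
  Mar: +$724.93 − $1,019.76 → $1,181.50
  Apr: +$724.93 − $2,631.36 → -$724.93
  May: +$724.93 → $0.00
Lowest trial balance = -$724.93 (Apr)
Initial deposit = cushion − low point = $724.93 − (-$724.93) = $1,449.86

$1,449.86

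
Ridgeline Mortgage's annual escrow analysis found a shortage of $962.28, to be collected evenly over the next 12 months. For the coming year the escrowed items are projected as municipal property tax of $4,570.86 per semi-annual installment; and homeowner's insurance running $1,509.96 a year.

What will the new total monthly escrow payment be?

$967.83

Municipal property tax = $4,570.86 × 2 = $9,141.72 annually
Homeowner's insurance = $1,509.96 annually
Total per year = $9,141.72 + $1,509.96 = $10,651.68
Monthly = $10,651.68 / 12 = $887.64
Shortage spread = $962.28 / 12 = $80.19/mo
New monthly escrow = $887.64 + $80.19 = $967.83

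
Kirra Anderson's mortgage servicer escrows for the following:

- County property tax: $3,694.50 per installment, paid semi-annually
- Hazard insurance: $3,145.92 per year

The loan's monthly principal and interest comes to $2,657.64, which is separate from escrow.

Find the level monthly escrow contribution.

County property tax: $3,694.50 × 2 = $7,389.00 annually
Hazard insurance: $3,145.92 annually
Yearly total = $7,389.00 + $3,145.92 = $10,534.92
Base monthly escrow = $10,534.92 / 12 = $877.91

$877.91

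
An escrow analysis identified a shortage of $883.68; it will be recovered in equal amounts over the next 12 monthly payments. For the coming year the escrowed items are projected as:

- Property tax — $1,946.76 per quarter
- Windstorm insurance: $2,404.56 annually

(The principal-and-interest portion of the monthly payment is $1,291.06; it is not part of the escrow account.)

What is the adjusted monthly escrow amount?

Property tax: $1,946.76 × 4 = $7,787.04 per year
Windstorm insurance: $2,404.56 per year
Combined annual = $7,787.04 + $2,404.56 = $10,191.60
Monthly = $10,191.60 ÷ 12 = $849.30
Shortage per month = $883.68 / 12 = $73.64
Adjusted monthly = $849.30 + $73.64 = $922.94

$922.94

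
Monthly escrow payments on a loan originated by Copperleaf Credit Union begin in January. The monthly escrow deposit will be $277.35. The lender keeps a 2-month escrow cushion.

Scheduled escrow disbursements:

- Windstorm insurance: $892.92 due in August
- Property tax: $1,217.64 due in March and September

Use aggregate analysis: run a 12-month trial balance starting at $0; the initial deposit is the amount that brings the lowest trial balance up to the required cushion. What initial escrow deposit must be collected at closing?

Cushion = 2 × $277.35 = $554.70
Trial balance (start $0, +$277.35 each month, − disbursements):
  Jan: +$277.35 → $277.35
  Feb: +$277.35 → $554.70
  Mar: +$277.35 − $1,217.64 → -$385.59
  Apr: +$277.35 → -$108.24
  May: +$277.35 → $169.11
  Jun: +$277.35 → $446.46
  Jul: +$277.35 → $723.81
  Aug: +$277.35 − $892.92 → $108.24
  Sep: +$277.35 − $1,217.64 → -$832.05
  Oct: +$277.35 → -$554.70
  Nov: +$277.35 → -$277.35
  Dec: +$277.35 → $0.00
Lowest trial balance = -$832.05 (Sep)
Initial deposit = cushion − low point = $554.70 − (-$832.05) = $1,386.75

$1,386.75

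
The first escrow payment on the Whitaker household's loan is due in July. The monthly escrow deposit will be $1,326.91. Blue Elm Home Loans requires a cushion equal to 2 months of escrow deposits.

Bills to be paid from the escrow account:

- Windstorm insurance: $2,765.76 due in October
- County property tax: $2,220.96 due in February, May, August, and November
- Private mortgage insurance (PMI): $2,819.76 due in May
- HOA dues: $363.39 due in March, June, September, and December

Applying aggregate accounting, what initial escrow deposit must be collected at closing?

$3,617.34

Cushion = 2 × $1,326.91 = $2,653.82
Trial balance (start $0, +$1,326.91 each month, − disbursements):
  Jul: +$1,326.91 → $1,326.91
  Aug: +$1,326.91 − $2,220.96 → $432.86
  Sep: +$1,326.91 − $363.39 → $1,396.38
  Oct: +$1,326.91 − $2,765.76 → -$42.47
  Nov: +$1,326.91 − $2,220.96 → -$936.52
  Dec: +$1,326.91 − $363.39 → $27.00
  Jan: +$1,326.91 → $1,353.91
  Feb: +$1,326.91 − $2,220.96 → $459.86
  Mar: +$1,326.91 − $363.39 → $1,423.38
  Apr: +$1,326.91 → $2,750.29
  May: +$1,326.91 − $5,040.72 → -$963.52
  Jun: +$1,326.91 − $363.39 → $0.00
Lowest trial balance = -$963.52 (May)
Initial deposit = cushion − low point = $2,653.82 − (-$963.52) = $3,617.34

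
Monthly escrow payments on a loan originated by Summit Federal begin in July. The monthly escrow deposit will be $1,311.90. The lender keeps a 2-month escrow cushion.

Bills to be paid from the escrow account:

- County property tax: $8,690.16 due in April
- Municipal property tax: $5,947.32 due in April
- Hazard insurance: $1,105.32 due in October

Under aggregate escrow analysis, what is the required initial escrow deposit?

$5,247.60

Cushion = 2 × $1,311.90 = $2,623.80
Trial balance (start $0, +$1,311.90 each month, − disbursements):
  Jul: +$1,311.90 → $1,311.90
  Aug: +$1,311.90 → $2,623.80
  Sep: +$1,311.90 → $3,935.70
  Oct: +$1,311.90 − $1,105.32 → $4,142.28
  Nov: +$1,311.90 → $5,454.18
  Dec: +$1,311.90 → $6,766.08
  Jan: +$1,311.90 → $8,077.98
  Feb: +$1,311.90 → $9,389.88
  Mar: +$1,311.90 → $10,701.78
  Apr: +$1,311.90 − $14,637.48 → -$2,623.80
  May: +$1,311.90 → -$1,311.90
  Jun: +$1,311.90 → $0.00
Lowest trial balance = -$2,623.80 (Apr)
Initial deposit = cushion − low point = $2,623.80 − (-$2,623.80) = $5,247.60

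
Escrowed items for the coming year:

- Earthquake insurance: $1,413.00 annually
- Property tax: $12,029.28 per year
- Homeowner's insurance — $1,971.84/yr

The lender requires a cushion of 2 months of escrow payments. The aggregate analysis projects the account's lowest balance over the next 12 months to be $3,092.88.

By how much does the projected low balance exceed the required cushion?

Earthquake insurance — $1,413.00 annually
Property tax — $12,029.28 annually
Homeowner's insurance — $1,971.84 annually
Annual escrow total = $15,414.12
Monthly escrow = $15,414.12 / 12 = $1,284.51
Required reserve = 2 × $1,284.51 = $2,569.02
Excess over cushion: $3,092.88 − $2,569.02 = $523.86

$523.86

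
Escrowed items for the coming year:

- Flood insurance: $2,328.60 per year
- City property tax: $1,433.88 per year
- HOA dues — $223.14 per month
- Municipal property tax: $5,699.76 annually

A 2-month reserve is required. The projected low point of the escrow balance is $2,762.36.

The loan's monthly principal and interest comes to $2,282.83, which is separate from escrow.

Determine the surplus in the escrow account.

$739.04

Flood insurance — $2,328.60 per year
City property tax — $1,433.88 per year
HOA dues — $223.14 × 12 = $2,677.68 per year
Municipal property tax — $5,699.76 per year
Total per year = $12,139.92
Base monthly escrow = $12,139.92 ÷ 12 = $1,011.66
Cushion = 2 × $1,011.66 = $2,023.32
Excess over cushion: $2,762.36 − $2,023.32 = $739.04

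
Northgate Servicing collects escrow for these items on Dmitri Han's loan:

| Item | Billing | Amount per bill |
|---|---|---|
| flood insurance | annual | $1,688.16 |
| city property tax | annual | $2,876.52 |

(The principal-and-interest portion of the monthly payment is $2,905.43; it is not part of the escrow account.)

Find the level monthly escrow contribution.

$380.39

Flood insurance = $1,688.16 per year
City property tax = $2,876.52 per year
Annual escrow total = $1,688.16 + $2,876.52 = $4,564.68
Monthly = $4,564.68 ÷ 12 = $380.39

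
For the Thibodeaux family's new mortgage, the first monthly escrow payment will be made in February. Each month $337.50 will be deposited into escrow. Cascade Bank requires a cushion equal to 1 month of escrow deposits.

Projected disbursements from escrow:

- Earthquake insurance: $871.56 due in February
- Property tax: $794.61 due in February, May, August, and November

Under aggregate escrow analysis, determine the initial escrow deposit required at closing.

Cushion = 1 × $337.50 = $337.50
Trial balance (start $0, +$337.50 each month, − disbursements):
  Feb: +$337.50 − $1,666.17 → -$1,328.67
  Mar: +$337.50 → -$991.17
  Apr: +$337.50 → -$653.67
  May: +$337.50 − $794.61 → -$1,110.78
  Jun: +$337.50 → -$773.28
  Jul: +$337.50 → -$435.78
  Aug: +$337.50 − $794.61 → -$892.89
  Sep: +$337.50 → -$555.39
  Oct: +$337.50 → -$217.89
  Nov: +$337.50 − $794.61 → -$675.00
  Dec: +$337.50 → -$337.50
  Jan: +$337.50 → $0.00
Lowest trial balance = -$1,328.67 (Feb)
Initial deposit = cushion − low point = $337.50 − (-$1,328.67) = $1,666.17

$1,666.17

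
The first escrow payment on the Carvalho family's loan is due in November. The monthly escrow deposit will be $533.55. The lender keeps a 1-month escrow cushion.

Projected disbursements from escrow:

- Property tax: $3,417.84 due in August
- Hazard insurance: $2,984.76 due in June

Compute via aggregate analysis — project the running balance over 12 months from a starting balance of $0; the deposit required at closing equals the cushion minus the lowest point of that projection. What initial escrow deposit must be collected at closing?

Cushion = 1 × $533.55 = $533.55
Trial balance (start $0, +$533.55 each month, − disbursements):
  Nov: +$533.55 → $533.55
  Dec: +$533.55 → $1,067.10
  Jan: +$533.55 → $1,600.65
  Feb: +$533.55 → $2,134.20
  Mar: +$533.55 → $2,667.75
  Apr: +$533.55 → $3,201.30
  May: +$533.55 → $3,734.85
  Jun: +$533.55 − $2,984.76 → $1,283.64
  Jul: +$533.55 → $1,817.19
  Aug: +$533.55 − $3,417.84 → -$1,067.10
  Sep: +$533.55 → -$533.55
  Oct: +$533.55 → $0.00
Lowest trial balance = -$1,067.10 (Aug)
Initial deposit = cushion − low point = $533.55 − (-$1,067.10) = $1,600.65

$1,600.65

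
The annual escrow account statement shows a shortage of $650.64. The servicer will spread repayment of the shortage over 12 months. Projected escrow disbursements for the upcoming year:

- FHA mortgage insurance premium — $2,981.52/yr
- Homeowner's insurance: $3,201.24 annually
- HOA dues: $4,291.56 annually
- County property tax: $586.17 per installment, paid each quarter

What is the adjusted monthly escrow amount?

$1,122.47

FHA mortgage insurance premium = $2,981.52/yr
Homeowner's insurance = $3,201.24/yr
HOA dues = $4,291.56/yr
County property tax = $586.17 × 4 = $2,344.68/yr
Total per year = $12,819.00
Monthly escrow = $12,819.00 ÷ 12 = $1,068.25
Monthly shortage recovery: $650.64 ÷ 12 = $54.22
New monthly escrow = $1,068.25 + $54.22 = $1,122.47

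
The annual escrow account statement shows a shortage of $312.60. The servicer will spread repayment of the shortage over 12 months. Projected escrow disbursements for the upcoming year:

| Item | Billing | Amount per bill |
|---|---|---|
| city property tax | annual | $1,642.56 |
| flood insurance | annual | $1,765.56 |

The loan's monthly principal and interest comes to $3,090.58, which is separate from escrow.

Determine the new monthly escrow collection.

$310.06

City property tax: $1,642.56/yr
Flood insurance: $1,765.56/yr
Total per year = $3,408.12
Per month = $3,408.12 / 12 = $284.01
Monthly shortage recovery: $312.60 / 12 = $26.05
New monthly escrow = $284.01 + $26.05 = $310.06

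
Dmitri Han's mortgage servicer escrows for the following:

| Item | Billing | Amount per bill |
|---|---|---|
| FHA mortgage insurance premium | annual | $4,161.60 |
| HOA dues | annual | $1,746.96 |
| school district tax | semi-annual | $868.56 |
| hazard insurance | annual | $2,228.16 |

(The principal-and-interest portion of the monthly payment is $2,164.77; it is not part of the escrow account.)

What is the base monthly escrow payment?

$822.82

FHA mortgage insurance premium — $4,161.60
HOA dues — $1,746.96
School district tax — $868.56 × 2 = $1,737.12
Hazard insurance — $2,228.16
Total per year = $4,161.60 + $1,746.96 + $1,737.12 + $2,228.16 = $9,873.84
Per month = $9,873.84 / 12 = $822.82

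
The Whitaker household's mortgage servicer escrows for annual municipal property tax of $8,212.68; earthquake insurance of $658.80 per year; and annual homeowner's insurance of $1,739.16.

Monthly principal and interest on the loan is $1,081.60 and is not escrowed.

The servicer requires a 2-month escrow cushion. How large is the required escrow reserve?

$1,768.44

Municipal property tax = $8,212.68 per year
Earthquake insurance = $658.80 per year
Homeowner's insurance = $1,739.16 per year
Total per year = $8,212.68 + $658.80 + $1,739.16 = $10,610.64
Monthly = $10,610.64 / 12 = $884.22
Cushion = 2 × $884.22 = $1,768.44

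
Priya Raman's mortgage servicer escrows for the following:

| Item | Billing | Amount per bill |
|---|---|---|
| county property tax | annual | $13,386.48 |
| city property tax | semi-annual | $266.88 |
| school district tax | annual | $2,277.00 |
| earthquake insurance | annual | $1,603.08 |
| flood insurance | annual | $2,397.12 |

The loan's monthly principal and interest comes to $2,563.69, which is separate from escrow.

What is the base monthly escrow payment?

$1,683.12

County property tax — $13,386.48 per year
City property tax — $266.88 × 2 = $533.76 per year
School district tax — $2,277.00 per year
Earthquake insurance — $1,603.08 per year
Flood insurance — $2,397.12 per year
Annual escrow total = $20,197.44
Monthly escrow = $20,197.44 ÷ 12 = $1,683.12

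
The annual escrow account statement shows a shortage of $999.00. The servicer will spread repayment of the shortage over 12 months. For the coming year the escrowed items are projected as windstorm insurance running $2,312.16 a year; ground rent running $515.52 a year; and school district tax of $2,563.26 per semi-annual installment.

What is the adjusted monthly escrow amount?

$746.10

Windstorm insurance = $2,312.16 per year
Ground rent = $515.52 per year
School district tax = $2,563.26 × 2 = $5,126.52 per year
Annual escrow total = $7,954.20
Per month = $7,954.20 ÷ 12 = $662.85
Shortage per month = $999.00 ÷ 12 = $83.25
New monthly escrow = $662.85 + $83.25 = $746.10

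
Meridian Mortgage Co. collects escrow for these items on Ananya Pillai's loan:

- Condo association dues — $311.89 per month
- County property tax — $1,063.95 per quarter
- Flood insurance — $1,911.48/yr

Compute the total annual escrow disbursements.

$9,909.96

Condo association dues: $311.89 × 12 = $3,742.68 per year
County property tax: $1,063.95 × 4 = $4,255.80 per year
Flood insurance: $1,911.48 per year
Total annual escrow = $3,742.68 + $4,255.80 + $1,911.48 = $9,909.96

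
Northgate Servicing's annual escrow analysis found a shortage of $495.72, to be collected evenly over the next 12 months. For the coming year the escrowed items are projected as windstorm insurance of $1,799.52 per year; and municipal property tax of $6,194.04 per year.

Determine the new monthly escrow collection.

Windstorm insurance: $1,799.52/yr
Municipal property tax: $6,194.04/yr
Yearly total = $7,993.56
Monthly = $7,993.56 / 12 = $666.13
Shortage per month = $495.72 / 12 = $41.31
New monthly escrow = $666.13 + $41.31 = $707.44

$707.44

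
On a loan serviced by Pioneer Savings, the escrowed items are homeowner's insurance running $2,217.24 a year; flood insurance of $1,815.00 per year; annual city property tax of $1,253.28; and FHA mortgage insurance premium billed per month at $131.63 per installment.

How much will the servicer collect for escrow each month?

$572.09

Homeowner's insurance: $2,217.24/yr
Flood insurance: $1,815.00/yr
City property tax: $1,253.28/yr
FHA mortgage insurance premium: $131.63 × 12 = $1,579.56/yr
Total per year = $6,865.08
Monthly escrow = $6,865.08 ÷ 12 = $572.09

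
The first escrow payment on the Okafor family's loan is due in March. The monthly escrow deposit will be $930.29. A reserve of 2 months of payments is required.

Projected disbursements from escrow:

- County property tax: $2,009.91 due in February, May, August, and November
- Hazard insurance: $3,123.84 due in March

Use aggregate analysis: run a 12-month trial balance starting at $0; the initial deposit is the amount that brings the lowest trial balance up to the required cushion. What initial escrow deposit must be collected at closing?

$4,203.46

Cushion = 2 × $930.29 = $1,860.58
Trial balance (start $0, +$930.29 each month, − disbursements):
  Mar: +$930.29 − $3,123.84 → -$2,193.55
  Apr: +$930.29 → -$1,263.26
  May: +$930.29 − $2,009.91 → -$2,342.88
  Jun: +$930.29 → -$1,412.59
  Jul: +$930.29 → -$482.30
  Aug: +$930.29 − $2,009.91 → -$1,561.92
  Sep: +$930.29 → -$631.63
  Oct: +$930.29 → $298.66
  Nov: +$930.29 − $2,009.91 → -$780.96
  Dec: +$930.29 → $149.33
  Jan: +$930.29 → $1,079.62
  Feb: +$930.29 − $2,009.91 → $0.00
Lowest trial balance = -$2,342.88 (May)
Initial deposit = cushion − low point = $1,860.58 − (-$2,342.88) = $4,203.46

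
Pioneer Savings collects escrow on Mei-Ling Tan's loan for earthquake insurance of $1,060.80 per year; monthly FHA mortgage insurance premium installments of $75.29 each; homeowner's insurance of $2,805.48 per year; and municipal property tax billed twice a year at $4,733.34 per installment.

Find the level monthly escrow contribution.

$1,186.37

Earthquake insurance = $1,060.80 annually
FHA mortgage insurance premium = $75.29 × 12 = $903.48 annually
Homeowner's insurance = $2,805.48 annually
Municipal property tax = $4,733.34 × 2 = $9,466.68 annually
Annual escrow total = $1,060.80 + $903.48 + $2,805.48 + $9,466.68 = $14,236.44
Monthly = $14,236.44 / 12 = $1,186.37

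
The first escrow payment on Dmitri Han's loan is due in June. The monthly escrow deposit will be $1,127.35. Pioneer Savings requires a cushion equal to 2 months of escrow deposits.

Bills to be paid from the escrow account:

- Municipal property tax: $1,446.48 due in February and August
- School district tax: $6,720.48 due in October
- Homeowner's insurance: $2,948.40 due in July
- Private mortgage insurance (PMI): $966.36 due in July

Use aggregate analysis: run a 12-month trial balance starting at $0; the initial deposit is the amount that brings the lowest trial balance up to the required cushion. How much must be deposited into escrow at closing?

Cushion = 2 × $1,127.35 = $2,254.70
Trial balance (start $0, +$1,127.35 each month, − disbursements):
  Jun: +$1,127.35 → $1,127.35
  Jul: +$1,127.35 − $3,914.76 → -$1,660.06
  Aug: +$1,127.35 − $1,446.48 → -$1,979.19
  Sep: +$1,127.35 → -$851.84
  Oct: +$1,127.35 − $6,720.48 → -$6,444.97
  Nov: +$1,127.35 → -$5,317.62
  Dec: +$1,127.35 → -$4,190.27
  Jan: +$1,127.35 → -$3,062.92
  Feb: +$1,127.35 − $1,446.48 → -$3,382.05
  Mar: +$1,127.35 → -$2,254.70
  Apr: +$1,127.35 → -$1,127.35
  May: +$1,127.35 → $0.00
Lowest trial balance = -$6,444.97 (Oct)
Initial deposit = cushion − low point = $2,254.70 − (-$6,444.97) = $8,699.67

$8,699.67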